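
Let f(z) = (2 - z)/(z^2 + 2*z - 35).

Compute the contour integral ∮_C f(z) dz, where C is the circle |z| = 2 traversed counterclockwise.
By the residue theorem, ∮_C f(z) dz = 2πi · (sum of the residues of f at the poles inside |z| = 2).

The denominator factors as (z - 5)*(z + 7), so the singularities of f are simple poles at z = 5, z = -7.
  |5|² = 25 > 4 = 2², so this pole is outside the contour.
  |-7|² = 49 > 4 = 2², so this pole is outside the contour.

No pole lies inside the contour, so f is analytic on and inside C and the integral is 0 (Cauchy's theorem).

Final answer: 0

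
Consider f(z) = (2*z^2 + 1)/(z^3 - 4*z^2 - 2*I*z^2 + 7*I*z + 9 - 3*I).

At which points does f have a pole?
The singularities of f are the zeros of the denominator. Factoring,
  z^3 - 4*z^2 - 2*I*z^2 + 7*I*z + 9 - 3*I = (z - 3)*(z - 2 - I)*(z + 1 - I)
so the candidates are z = 3, z = 2 + I, z = -1 + I.

Check the numerator P(z) = 2*z^2 + 1 at each one:
  P(3) = 19 ≠ 0, so z = 3 is a (simple) pole.
  P(2 + I) = 7 + 8*I ≠ 0, so z = 2 + I is a (simple) pole.
  P(-1 + I) = 1 - 4*I ≠ 0, so z = -1 + I is a (simple) pole.

Poles of f: {-1 + I, 2 + I, 3}

Final answer: {-1 + I, 2 + I, 3}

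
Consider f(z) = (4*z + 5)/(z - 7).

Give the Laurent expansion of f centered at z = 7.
Put w = z - (7), i.e. z = w + 7. The denominator is w, so it suffices to rewrite the numerator in powers of w.

P(z) = 4*z + 5
P(w + 7) = 33 + 4*w

Dividing each term by w:
  f = 33/w + 4

Substituting back w = z - 7:
  f(z) = 33/(z - 7) + 4

The series is finite because the numerator is a polynomial; the negative powers form the principal part, and the coefficient of 1/(z - 7) gives Res(f, 7) = 33.

Final answer: 33/(z - 7) + 4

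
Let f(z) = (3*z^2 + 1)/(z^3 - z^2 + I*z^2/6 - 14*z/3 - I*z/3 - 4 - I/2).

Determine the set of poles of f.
{-1 - 2*I/3, -1 + I/2, 3}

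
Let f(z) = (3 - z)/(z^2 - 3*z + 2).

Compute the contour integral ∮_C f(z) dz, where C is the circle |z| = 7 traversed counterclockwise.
By the residue theorem, ∮_C f(z) dz = 2πi · (sum of the residues of f at the poles inside |z| = 7).

The denominator factors as (z - 1)*(z - 2), so the singularities of f are simple poles at z = 1, z = 2.
  |1|² = 1 < 49 = 7², so this pole is inside the contour.
  |2|² = 4 < 49 = 7², so this pole is inside the contour.

With P(z) = 3 - z and Q(z) = z^2 - 3*z + 2, each pole is simple, so Res(f, z₀) = P(z₀)/Q'(z₀) with Q'(z) = 2*z - 3.
  Res(f, 1) = P(1)/Q'(1) = (2)/(-1) = -2
  Res(f, 2) = P(2)/Q'(2) = (1)/(1) = 1

Sum of residues inside C: -1
∮_C f(z) dz = 2πi · (-1) = -2*I*pi

Final answer: -2*I*pi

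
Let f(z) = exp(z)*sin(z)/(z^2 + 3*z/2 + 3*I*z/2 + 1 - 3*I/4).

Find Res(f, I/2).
(5/17 + 3*I/17)*exp(I/2)*sinh(1/2)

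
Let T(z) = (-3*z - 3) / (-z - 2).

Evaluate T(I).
Substitute z = I:
  numerator:   -3*(I) - 3 = -3 - 3*I
  denominator: -(I) - 2 = -2 - I
T(I) = (-3 - 3*I)/(-2 - I); multiplying numerator and denominator by the conjugate -2 + I gives (9 + 3*I)/5 = 9/5 + 3*I/5

Final answer: 9/5 + 3*I/5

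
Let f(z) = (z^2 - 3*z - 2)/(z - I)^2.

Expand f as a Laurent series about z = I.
(-3 - 3*I)/(z - I)^2 + (-3 + 2*I)/(z - I) + 1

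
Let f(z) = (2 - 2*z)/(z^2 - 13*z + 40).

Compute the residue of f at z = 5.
Write f(z) = P(z)/Q(z) with P(z) = 2 - 2*z and Q(z) = z^2 - 13*z + 40.
The denominator factors as Q(z) = (z - 5)*(z - 8), so z = 5 is a simple zero of Q and P is analytic there; z = 5 is therefore a simple pole and
  Res(f, z₀) = P(z₀)/Q'(z₀).

Q'(z) = 2*z - 13, so Q'(5) = -3.
P(5) = -8.

Res(f, 5) = (-8)/(-3) = 8/3

Final answer: 8/3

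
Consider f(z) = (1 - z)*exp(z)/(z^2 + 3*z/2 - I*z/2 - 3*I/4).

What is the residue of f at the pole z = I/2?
Write f(z) = P(z)/Q(z) with P(z) = (1 - z)*exp(z) and Q(z) = z^2 + 3*z/2 - I*z/2 - 3*I/4.
The denominator factors as Q(z) = (z - I/2)*(z + 3/2), so z = I/2 is a simple zero of Q and P is analytic there; z = I/2 is therefore a simple pole and
  Res(f, z₀) = P(z₀)/Q'(z₀).

Q'(z) = 2*z + 3/2 - I/2, so Q'(I/2) = 3/2 + I/2.
P(I/2) = (1 - I/2)*exp(I/2).

Res(f, I/2) = ((1 - I/2)*exp(I/2))/(3/2 + I/2) = (1/2 - I/2)*exp(I/2)

Final answer: (1/2 - I/2)*exp(I/2)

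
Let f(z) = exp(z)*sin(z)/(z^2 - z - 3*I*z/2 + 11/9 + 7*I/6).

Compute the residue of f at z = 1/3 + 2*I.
(-12/229 - 90*I/229)*exp(1/3 + 2*I)*sin(1/3 + 2*I)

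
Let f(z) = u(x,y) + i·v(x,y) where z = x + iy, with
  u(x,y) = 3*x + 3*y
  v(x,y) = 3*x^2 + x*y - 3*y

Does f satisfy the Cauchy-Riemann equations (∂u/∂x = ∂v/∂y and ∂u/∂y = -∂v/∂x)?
∂u/∂x = 3
∂v/∂y = x - 3
∂u/∂y = 3
∂v/∂x = 6*x + y
∂u/∂x ≠ ∂v/∂y and ∂u/∂y ≠ -∂v/∂x; the Cauchy-Riemann equations are not satisfied, so f is not analytic.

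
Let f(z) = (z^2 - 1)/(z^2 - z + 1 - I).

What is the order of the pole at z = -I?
Factor the denominator:
  z^2 - z + 1 - I = (z + I)*(z - 1 - I)

The numerator P(z) = z^2 - 1 has P(-I) = -2 ≠ 0, so no factor of (z + I) cancels.
Near z = -I we can therefore write f(z) = g(z)/(z + I) with g analytic at -I and g(-I) ≠ 0 (g is the numerator divided by the remaining denominator factors).

Hence z = -I is a pole of order 1.

Final answer: 1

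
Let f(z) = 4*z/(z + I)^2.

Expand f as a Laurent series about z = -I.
Put w = z - (-I), i.e. z = w - I. The denominator is w^2, so it suffices to rewrite the numerator in powers of w.

P(z) = 4*z
P(w - I) = -4*I + 4*w

Dividing each term by w^2:
  f = -4*I/w^2 + 4/w

Substituting back w = z + I:
  f(z) = -4*I/(z + I)^2 + 4/(z + I)

The series is finite because the numerator is a polynomial; the negative powers form the principal part, and the coefficient of 1/(z + I) gives Res(f, -I) = 4.

Final answer: -4*I/(z + I)^2 + 4/(z + I)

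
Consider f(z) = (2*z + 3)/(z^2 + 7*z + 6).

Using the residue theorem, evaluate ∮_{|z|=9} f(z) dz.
4*I*pi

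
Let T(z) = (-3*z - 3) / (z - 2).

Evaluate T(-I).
Substitute z = -I:
  numerator:   -3*(-I) - 3 = -3 + 3*I
  denominator: (-I) - 2 = -2 - I
T(-I) = (-3 + 3*I)/(-2 - I); multiplying numerator and denominator by the conjugate -2 + I gives (3 - 9*I)/5 = 3/5 - 9*I/5

Final answer: 3/5 - 9*I/5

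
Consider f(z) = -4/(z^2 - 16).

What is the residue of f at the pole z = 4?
Write f(z) = P(z)/Q(z) with P(z) = -4 and Q(z) = z^2 - 16.
The denominator factors as Q(z) = (z + 4)*(z - 4), so z = 4 is a simple zero of Q and P is analytic there; z = 4 is therefore a simple pole and
  Res(f, z₀) = P(z₀)/Q'(z₀).

Q'(z) = 2*z, so Q'(4) = 8.
P(4) = -4.

Res(f, 4) = (-4)/(8) = -1/2

Final answer: -1/2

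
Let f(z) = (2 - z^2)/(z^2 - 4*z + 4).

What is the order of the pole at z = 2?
2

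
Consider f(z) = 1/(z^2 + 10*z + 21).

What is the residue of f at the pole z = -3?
Write f(z) = P(z)/Q(z) with P(z) = 1 and Q(z) = z^2 + 10*z + 21.
The denominator factors as Q(z) = (z + 7)*(z + 3), so z = -3 is a simple zero of Q and P is analytic there; z = -3 is therefore a simple pole and
  Res(f, z₀) = P(z₀)/Q'(z₀).

Q'(z) = 2*z + 10, so Q'(-3) = 4.
P(-3) = 1.

Res(f, -3) = (1)/(4) = 1/4

Final answer: 1/4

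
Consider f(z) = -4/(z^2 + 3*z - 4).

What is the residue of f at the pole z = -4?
Write f(z) = P(z)/Q(z) with P(z) = -4 and Q(z) = z^2 + 3*z - 4.
The denominator factors as Q(z) = (z + 4)*(z - 1), so z = -4 is a simple zero of Q and P is analytic there; z = -4 is therefore a simple pole and
  Res(f, z₀) = P(z₀)/Q'(z₀).

Q'(z) = 2*z + 3, so Q'(-4) = -5.
P(-4) = -4.

Res(f, -4) = (-4)/(-5) = 4/5

Final answer: 4/5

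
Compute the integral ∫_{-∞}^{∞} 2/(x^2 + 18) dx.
Let f(z) = 2/(z^2 + 18). The denominator has no real zeros and deg Q - deg P = 2 ≥ 2, so the integral of f over the upper semicircle |z| = R tends to 0 as R → ∞. Closing the contour in the upper half-plane,
  ∫_{-∞}^{∞} f(x) dx = 2πi · Σ Res(f, z_k)  over the poles with Im z_k > 0.

Zeros of the denominator: z^2 + 18 = 0 gives z = ±3*sqrt(2)*I.
Upper half-plane: z = 3*sqrt(2)*I (simple).

Each pole is a simple zero of Q(z) = z^2 + 18, so Res(f, z₀) = P(z₀)/Q'(z₀) with P(z) = 2, Q'(z) = 2*z:
  Res(f, 3*sqrt(2)*I) = (2)/(6*sqrt(2)*I) = -sqrt(2)*I/6

∫_{-∞}^{∞} f(x) dx = 2πi · (-sqrt(2)*I/6) = sqrt(2)*pi/3

Final answer: sqrt(2)*pi/3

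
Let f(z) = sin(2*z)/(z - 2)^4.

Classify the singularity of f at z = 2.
pole of order 4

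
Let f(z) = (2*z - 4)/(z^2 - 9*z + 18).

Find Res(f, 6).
Write f(z) = P(z)/Q(z) with P(z) = 2*z - 4 and Q(z) = z^2 - 9*z + 18.
The denominator factors as Q(z) = (z - 6)*(z - 3), so z = 6 is a simple zero of Q and P is analytic there; z = 6 is therefore a simple pole and
  Res(f, z₀) = P(z₀)/Q'(z₀).

Q'(z) = 2*z - 9, so Q'(6) = 3.
P(6) = 8.

Res(f, 6) = (8)/(3) = 8/3

Final answer: 8/3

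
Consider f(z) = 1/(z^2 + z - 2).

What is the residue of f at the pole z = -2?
-1/3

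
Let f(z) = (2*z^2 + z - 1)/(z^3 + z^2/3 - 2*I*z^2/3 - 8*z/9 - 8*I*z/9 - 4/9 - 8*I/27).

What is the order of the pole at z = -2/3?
Factor the denominator:
  z^3 + z^2/3 - 2*I*z^2/3 - 8*z/9 - 8*I*z/9 - 4/9 - 8*I/27 = (z + 2/3)^2*(z - 1 - 2*I/3)

The numerator P(z) = 2*z^2 + z - 1 has P(-2/3) = -7/9 ≠ 0, so no factor of (z + 2/3) cancels.
Near z = -2/3 we can therefore write f(z) = g(z)/(z + 2/3)^2 with g analytic at -2/3 and g(-2/3) ≠ 0 (g is the numerator divided by the remaining denominator factors).

Hence z = -2/3 is a pole of order 2.

Final answer: 2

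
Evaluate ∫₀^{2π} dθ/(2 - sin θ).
Call the integral J. The integrand is 2π-periodic and we integrate over a full period, so shifting θ does not change the value (θ → θ + π/2 turns sin θ into cos θ; θ → θ + π flips the sign of the trig term). Hence
  J = ∫₀^{2π} dθ/(2 + cos θ).
Put z = e^{iθ}: then cos θ = (z + 1/z)/2, dθ = dz/(iz), and z runs once counterclockwise around |z| = 1:
  J = ∮_{|z|=1} 1/(2 + (z + 1/z)/2) · dz/(iz) = (2/i) ∮_{|z|=1} dz/(z^2 + 4*z + 1).
The roots of z^2 + 4*z + 1 are z = (-2 ± sqrt(2^2 - 1^2)), with sqrt(3) = sqrt(3); their product is 1, so only z₊ = -2 + sqrt(3) lies inside the unit circle (z₋ = -2 - sqrt(3) lies outside).
z₊ is a simple zero of q(z) = z^2 + 4*z + 1, so Res(1/q, z₊) = 1/q'(z₊) with q'(z) = 2*z + 4; and q'(z₊) = (z₊ - z₋) = 2*sqrt(3).
Therefore J = (2/i) · 2πi · 1/(2*sqrt(3)) = 2*pi/(sqrt(3)) = 2*sqrt(3)*pi/3

Final answer: 2*sqrt(3)*pi/3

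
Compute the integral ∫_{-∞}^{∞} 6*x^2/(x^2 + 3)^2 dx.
sqrt(3)*pi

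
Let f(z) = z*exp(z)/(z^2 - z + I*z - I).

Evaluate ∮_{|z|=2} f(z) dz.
By the residue theorem, ∮_C f(z) dz = 2πi · (sum of the residues of f at the poles inside |z| = 2).

The denominator factors as (z + I)*(z - 1), so the singularities of f are simple poles at z = -I, z = 1.
  |-I|² = 1 < 4 = 2², so this pole is inside the contour.
  |1|² = 1 < 4 = 2², so this pole is inside the contour.

With P(z) = z*exp(z) and Q(z) = z^2 - z + I*z - I, each pole is simple, so Res(f, z₀) = P(z₀)/Q'(z₀) with Q'(z) = 2*z - 1 + I.
  Res(f, -I) = P(-I)/Q'(-I) = (-I*exp(-I))/(-1 - I) = (1/2 + I/2)*exp(-I)
  Res(f, 1) = P(1)/Q'(1) = (exp(1))/(1 + I) = exp(1)*(1/2 - I/2)

Sum of residues inside C: exp(1)*(1/2 - I/2) + (1/2 + I/2)*exp(-I)
∮_C f(z) dz = 2πi · (exp(1)*(1/2 - I/2) + (1/2 + I/2)*exp(-I)) = pi*(-1 + I)*exp(-I) + exp(1)*pi*(1 + I)

Final answer: pi*(-1 + I)*exp(-I) + exp(1)*pi*(1 + I)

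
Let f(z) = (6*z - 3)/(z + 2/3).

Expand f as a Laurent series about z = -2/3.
Put w = z - (-2/3), i.e. z = w - 2/3. The denominator is w, so it suffices to rewrite the numerator in powers of w.

P(z) = 6*z - 3
P(w - 2/3) = -7 + 6*w

Dividing each term by w:
  f = -7/w + 6

Substituting back w = z + 2/3:
  f(z) = -7/(z + 2/3) + 6

The series is finite because the numerator is a polynomial; the negative powers form the principal part, and the coefficient of 1/(z + 2/3) gives Res(f, -2/3) = -7.

Final answer: -7/(z + 2/3) + 6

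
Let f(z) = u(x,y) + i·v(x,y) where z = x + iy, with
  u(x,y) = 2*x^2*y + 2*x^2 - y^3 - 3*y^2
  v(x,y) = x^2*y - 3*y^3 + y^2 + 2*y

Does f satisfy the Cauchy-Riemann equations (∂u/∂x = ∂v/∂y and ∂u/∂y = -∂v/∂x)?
∂u/∂x = 4*x*y + 4*x
∂v/∂y = x^2 - 9*y^2 + 2*y + 2
∂u/∂y = 2*x^2 - 3*y^2 - 6*y
∂v/∂x = 2*x*y
∂u/∂x ≠ ∂v/∂y and ∂u/∂y ≠ -∂v/∂x; the Cauchy-Riemann equations are not satisfied, so f is not analytic.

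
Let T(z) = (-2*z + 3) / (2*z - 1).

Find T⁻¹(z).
(z + 3)/(2*z + 2)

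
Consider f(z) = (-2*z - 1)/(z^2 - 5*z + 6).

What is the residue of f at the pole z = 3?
-7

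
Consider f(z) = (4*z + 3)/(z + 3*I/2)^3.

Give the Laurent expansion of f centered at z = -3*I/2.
(3 - 6*I)/(z + 3*I/2)^3 + 4/(z + 3*I/2)^2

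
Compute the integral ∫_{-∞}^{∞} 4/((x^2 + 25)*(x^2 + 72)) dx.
Let f(z) = 4/((z^2 + 25)*(z^2 + 72)). The denominator has no real zeros and deg Q - deg P = 4 ≥ 2, so the integral of f over the upper semicircle |z| = R tends to 0 as R → ∞. Closing the contour in the upper half-plane,
  ∫_{-∞}^{∞} f(x) dx = 2πi · Σ Res(f, z_k)  over the poles with Im z_k > 0.

Zeros of the denominator: z^2 + 72 = 0 gives z = ±6*sqrt(2)*I; z^2 + 25 = 0 gives z = ±5*I.
Upper half-plane: z = 5*I, z = 6*sqrt(2)*I (simple).

Each pole is a simple zero of Q(z) = z^4 + 97*z^2 + 1800, so Res(f, z₀) = P(z₀)/Q'(z₀) with P(z) = 4, Q'(z) = 4*z^3 + 194*z:
  Res(f, 5*I) = (4)/(470*I) = -2*I/235
  Res(f, 6*sqrt(2)*I) = (4)/(-564*sqrt(2)*I) = sqrt(2)*I/282

Sum of residues: I*(-12 + 5*sqrt(2))/1410
∫_{-∞}^{∞} f(x) dx = 2πi · (I*(-12 + 5*sqrt(2))/1410) = pi*(12 - 5*sqrt(2))/705

Final answer: pi*(12 - 5*sqrt(2))/705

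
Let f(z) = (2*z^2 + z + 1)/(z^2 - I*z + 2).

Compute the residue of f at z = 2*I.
Write f(z) = P(z)/Q(z) with P(z) = 2*z^2 + z + 1 and Q(z) = z^2 - I*z + 2.
The denominator factors as Q(z) = (z + I)*(z - 2*I), so z = 2*I is a simple zero of Q and P is analytic there; z = 2*I is therefore a simple pole and
  Res(f, z₀) = P(z₀)/Q'(z₀).

Q'(z) = 2*z - I, so Q'(2*I) = 3*I.
P(2*I) = -7 + 2*I.

Res(f, 2*I) = (-7 + 2*I)/(3*I) = 2/3 + 7*I/3

Final answer: 2/3 + 7*I/3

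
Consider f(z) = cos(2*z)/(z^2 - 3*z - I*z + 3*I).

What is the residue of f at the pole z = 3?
Write f(z) = P(z)/Q(z) with P(z) = cos(2*z) and Q(z) = z^2 - 3*z - I*z + 3*I.
The denominator factors as Q(z) = (z - 3)*(z - I), so z = 3 is a simple zero of Q and P is analytic there; z = 3 is therefore a simple pole and
  Res(f, z₀) = P(z₀)/Q'(z₀).

Q'(z) = 2*z - 3 - I, so Q'(3) = 3 - I.
P(3) = cos(6).

Res(f, 3) = (cos(6))/(3 - I) = (3/10 + I/10)*cos(6)

Final answer: (3/10 + I/10)*cos(6)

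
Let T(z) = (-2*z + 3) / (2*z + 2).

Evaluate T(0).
Substitute z = 0:
  numerator:   -2*(0) + 3 = 3
  denominator: 2*(0) + 2 = 2
T(0) = (3)/(2) = 3/2

Final answer: 3/2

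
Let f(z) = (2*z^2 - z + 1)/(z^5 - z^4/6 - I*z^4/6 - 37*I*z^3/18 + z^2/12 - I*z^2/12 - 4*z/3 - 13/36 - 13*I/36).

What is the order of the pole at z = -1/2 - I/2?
Factor the denominator:
  z^5 - z^4/6 - I*z^4/6 - 37*I*z^3/18 + z^2/12 - I*z^2/12 - 4*z/3 - 13/36 - 13*I/36 = (z + 1/2 + I/2)^3*(z - 1 - 2*I/3)*(z - 2/3 - I)

The numerator P(z) = 2*z^2 - z + 1 has P(-1/2 - I/2) = 3/2 + 3*I/2 ≠ 0, so no factor of (z + 1/2 + I/2) cancels.
Near z = -1/2 - I/2 we can therefore write f(z) = g(z)/(z + 1/2 + I/2)^3 with g analytic at -1/2 - I/2 and g(-1/2 - I/2) ≠ 0 (g is the numerator divided by the remaining denominator factors).

Hence z = -1/2 - I/2 is a pole of order 3.

Final answer: 3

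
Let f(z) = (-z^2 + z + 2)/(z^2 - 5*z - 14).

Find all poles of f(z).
The singularities of f are the zeros of the denominator. Factoring,
  z^2 - 5*z - 14 = (z + 2)*(z - 7)
so the candidates are z = -2, z = 7.

Check the numerator P(z) = -z^2 + z + 2 at each one:
  P(-2) = -4 ≠ 0, so z = -2 is a (simple) pole.
  P(7) = -40 ≠ 0, so z = 7 is a (simple) pole.

Poles of f: {-2, 7}

Final answer: {-2, 7}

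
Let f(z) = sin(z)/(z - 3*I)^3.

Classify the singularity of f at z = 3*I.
Write f(z) = g(z)/(z - 3*I)^3 with g(z) = sin(z).
g is entire and g(3*I) = I*sinh(3) ≠ 0, so no factor of (z - 3*I) cancels: the Laurent expansion of f about z = 3*I starts at the power -3, i.e. lim_{z→z₀} (z - z₀)^3 f(z) = I*sinh(3) is finite and nonzero.
So z = 3*I is a pole of order 3.

Final answer: pole of order 3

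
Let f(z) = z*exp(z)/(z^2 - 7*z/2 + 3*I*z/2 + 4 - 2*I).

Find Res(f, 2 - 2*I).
Write f(z) = P(z)/Q(z) with P(z) = z*exp(z) and Q(z) = z^2 - 7*z/2 + 3*I*z/2 + 4 - 2*I.
The denominator factors as Q(z) = (z - 2 + 2*I)*(z - 3/2 - I/2), so z = 2 - 2*I is a simple zero of Q and P is analytic there; z = 2 - 2*I is therefore a simple pole and
  Res(f, z₀) = P(z₀)/Q'(z₀).

Q'(z) = 2*z - 7/2 + 3*I/2, so Q'(2 - 2*I) = 1/2 - 5*I/2.
P(2 - 2*I) = (2 - 2*I)*exp(2 - 2*I).

Res(f, 2 - 2*I) = ((2 - 2*I)*exp(2 - 2*I))/(1/2 - 5*I/2) = (12/13 + 8*I/13)*exp(2 - 2*I)

Final answer: (12/13 + 8*I/13)*exp(2 - 2*I)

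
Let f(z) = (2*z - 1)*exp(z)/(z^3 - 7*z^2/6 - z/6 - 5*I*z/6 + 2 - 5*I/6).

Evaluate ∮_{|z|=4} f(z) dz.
pi*(90/493 - 558*I/493)*exp(-1) + pi*(-2466/2873 + 1254*I/2873)*exp(2/3 - I) + pi*(3312/4901 + 3408*I/4901)*exp(3/2 + I)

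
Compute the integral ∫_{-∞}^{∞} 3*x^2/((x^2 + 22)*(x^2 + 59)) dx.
Let f(z) = 3*z^2/((z^2 + 22)*(z^2 + 59)). The denominator has no real zeros and deg Q - deg P = 2 ≥ 2, so the integral of f over the upper semicircle |z| = R tends to 0 as R → ∞. Closing the contour in the upper half-plane,
  ∫_{-∞}^{∞} f(x) dx = 2πi · Σ Res(f, z_k)  over the poles with Im z_k > 0.

Zeros of the denominator: z^2 + 22 = 0 gives z = ±sqrt(22)*I; z^2 + 59 = 0 gives z = ±sqrt(59)*I.
Upper half-plane: z = sqrt(22)*I, z = sqrt(59)*I (simple).

Each pole is a simple zero of Q(z) = z^4 + 81*z^2 + 1298, so Res(f, z₀) = P(z₀)/Q'(z₀) with P(z) = 3*z^2, Q'(z) = 4*z^3 + 162*z:
  Res(f, sqrt(22)*I) = (-66)/(74*sqrt(22)*I) = 3*sqrt(22)*I/74
  Res(f, sqrt(59)*I) = (-177)/(-74*sqrt(59)*I) = -3*sqrt(59)*I/74

Sum of residues: 3*I*(-sqrt(59) + sqrt(22))/74
∫_{-∞}^{∞} f(x) dx = 2πi · (3*I*(-sqrt(59) + sqrt(22))/74) = 3*pi*(-sqrt(22) + sqrt(59))/37

Final answer: 3*pi*(-sqrt(22) + sqrt(59))/37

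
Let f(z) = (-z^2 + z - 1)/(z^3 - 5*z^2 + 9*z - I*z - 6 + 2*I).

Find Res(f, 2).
Write f(z) = P(z)/Q(z) with P(z) = -z^2 + z - 1 and Q(z) = z^3 - 5*z^2 + 9*z - I*z - 6 + 2*I.
The denominator factors as Q(z) = (z - 1 + I)*(z - 2)*(z - 2 - I), so z = 2 is a simple zero of Q and P is analytic there; z = 2 is therefore a simple pole and
  Res(f, z₀) = P(z₀)/Q'(z₀).

Q'(z) = 3*z^2 - 10*z + 9 - I, so Q'(2) = 1 - I.
P(2) = -3.

Res(f, 2) = (-3)/(1 - I) = -3/2 - 3*I/2

Final answer: -3/2 - 3*I/2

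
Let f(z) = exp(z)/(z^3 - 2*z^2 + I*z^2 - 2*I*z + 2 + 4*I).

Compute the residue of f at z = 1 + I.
Write f(z) = P(z)/Q(z) with P(z) = exp(z) and Q(z) = z^3 - 2*z^2 + I*z^2 - 2*I*z + 2 + 4*I.
The denominator factors as Q(z) = (z - 2 + I)*(z + 1 + I)*(z - 1 - I), so z = 1 + I is a simple zero of Q and P is analytic there; z = 1 + I is therefore a simple pole and
  Res(f, z₀) = P(z₀)/Q'(z₀).

Q'(z) = 3*z^2 - 4*z + 2*I*z - 2*I, so Q'(1 + I) = -6 + 2*I.
P(1 + I) = exp(1 + I).

Res(f, 1 + I) = (exp(1 + I))/(-6 + 2*I) = (-3/20 - I/20)*exp(1 + I)

Final answer: (-3/20 - I/20)*exp(1 + I)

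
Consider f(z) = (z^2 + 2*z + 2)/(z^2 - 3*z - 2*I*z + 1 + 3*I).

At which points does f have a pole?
The singularities of f are the zeros of the denominator. Factoring,
  z^2 - 3*z - 2*I*z + 1 + 3*I = (z - 2 - I)*(z - 1 - I)
so the candidates are z = 2 + I, z = 1 + I.

Check the numerator P(z) = z^2 + 2*z + 2 at each one:
  P(2 + I) = 9 + 6*I ≠ 0, so z = 2 + I is a (simple) pole.
  P(1 + I) = 4 + 4*I ≠ 0, so z = 1 + I is a (simple) pole.

Poles of f: {1 + I, 2 + I}

Final answer: {1 + I, 2 + I}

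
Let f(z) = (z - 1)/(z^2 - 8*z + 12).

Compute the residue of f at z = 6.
Write f(z) = P(z)/Q(z) with P(z) = z - 1 and Q(z) = z^2 - 8*z + 12.
The denominator factors as Q(z) = (z - 6)*(z - 2), so z = 6 is a simple zero of Q and P is analytic there; z = 6 is therefore a simple pole and
  Res(f, z₀) = P(z₀)/Q'(z₀).

Q'(z) = 2*z - 8, so Q'(6) = 4.
P(6) = 5.

Res(f, 6) = (5)/(4) = 5/4

Final answer: 5/4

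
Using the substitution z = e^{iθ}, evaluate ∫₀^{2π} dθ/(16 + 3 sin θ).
Call the integral J. The integrand is 2π-periodic and we integrate over a full period, so shifting θ does not change the value (θ → θ + π/2 turns sin θ into cos θ). Hence
  J = ∫₀^{2π} dθ/(16 + 3 cos θ).
Put z = e^{iθ}: then cos θ = (z + 1/z)/2, dθ = dz/(iz), and z runs once counterclockwise around |z| = 1:
  J = ∮_{|z|=1} 1/(16 + 3*(z + 1/z)/2) · dz/(iz) = (2/i) ∮_{|z|=1} dz/(3*z^2 + 32*z + 3).
The roots of 3*z^2 + 32*z + 3 are z = (-16 ± sqrt(16^2 - 3^2))/3, with sqrt(247) = sqrt(247); their product is 1, so only z₊ = -16/3 + sqrt(247)/3 lies inside the unit circle (z₋ = -16/3 - sqrt(247)/3 lies outside).
z₊ is a simple zero of q(z) = 3*z^2 + 32*z + 3, so Res(1/q, z₊) = 1/q'(z₊) with q'(z) = 6*z + 32; and q'(z₊) = 3*(z₊ - z₋) = 2*sqrt(247).
Therefore J = (2/i) · 2πi · 1/(2*sqrt(247)) = 2*pi/(sqrt(247)) = 2*sqrt(247)*pi/247

Final answer: 2*sqrt(247)*pi/247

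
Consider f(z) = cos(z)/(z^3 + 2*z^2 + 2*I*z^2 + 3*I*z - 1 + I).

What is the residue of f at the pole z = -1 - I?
Write f(z) = P(z)/Q(z) with P(z) = cos(z) and Q(z) = z^3 + 2*z^2 + 2*I*z^2 + 3*I*z - 1 + I.
The denominator factors as Q(z) = (z + I)*(z + 1 + I)*(z + 1), so z = -1 - I is a simple zero of Q and P is analytic there; z = -1 - I is therefore a simple pole and
  Res(f, z₀) = P(z₀)/Q'(z₀).

Q'(z) = 3*z^2 + 4*z + 4*I*z + 3*I, so Q'(-1 - I) = I.
P(-1 - I) = cos(1 + I).

Res(f, -1 - I) = (cos(1 + I))/(I) = -I*cos(1 + I)

Final answer: -I*cos(1 + I)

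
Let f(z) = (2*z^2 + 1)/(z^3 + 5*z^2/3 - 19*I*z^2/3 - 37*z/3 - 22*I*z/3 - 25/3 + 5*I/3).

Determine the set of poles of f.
{-2 + 3*I, -2/3 + I/3, 1 + 3*I}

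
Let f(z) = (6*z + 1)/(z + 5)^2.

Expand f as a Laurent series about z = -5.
Put w = z - (-5), i.e. z = w - 5. The denominator is w^2, so it suffices to rewrite the numerator in powers of w.

P(z) = 6*z + 1
P(w - 5) = -29 + 6*w

Dividing each term by w^2:
  f = -29/w^2 + 6/w

Substituting back w = z + 5:
  f(z) = -29/(z + 5)^2 + 6/(z + 5)

The series is finite because the numerator is a polynomial; the negative powers form the principal part, and the coefficient of 1/(z + 5) gives Res(f, -5) = 6.

Final answer: -29/(z + 5)^2 + 6/(z + 5)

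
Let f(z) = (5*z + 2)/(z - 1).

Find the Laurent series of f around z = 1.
Put w = z - (1), i.e. z = w + 1. The denominator is w, so it suffices to rewrite the numerator in powers of w.

P(z) = 5*z + 2
P(w + 1) = 7 + 5*w

Dividing each term by w:
  f = 7/w + 5

Substituting back w = z - 1:
  f(z) = 7/(z - 1) + 5

The series is finite because the numerator is a polynomial; the negative powers form the principal part, and the coefficient of 1/(z - 1) gives Res(f, 1) = 7.

Final answer: 7/(z - 1) + 5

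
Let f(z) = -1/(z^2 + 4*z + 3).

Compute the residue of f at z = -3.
1/2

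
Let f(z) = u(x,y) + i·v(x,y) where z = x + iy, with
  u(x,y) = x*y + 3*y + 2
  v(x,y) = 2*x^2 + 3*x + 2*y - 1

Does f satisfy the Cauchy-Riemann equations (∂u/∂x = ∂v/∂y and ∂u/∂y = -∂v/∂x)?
∂u/∂x = y
∂v/∂y = 2
∂u/∂y = x + 3
∂v/∂x = 4*x + 3
∂u/∂x ≠ ∂v/∂y and ∂u/∂y ≠ -∂v/∂x; the Cauchy-Riemann equations are not satisfied, so f is not analytic.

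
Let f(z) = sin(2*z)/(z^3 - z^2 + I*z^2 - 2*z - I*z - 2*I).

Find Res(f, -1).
(-1/6 - I/6)*sin(2)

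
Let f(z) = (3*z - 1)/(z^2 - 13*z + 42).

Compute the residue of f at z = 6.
Write f(z) = P(z)/Q(z) with P(z) = 3*z - 1 and Q(z) = z^2 - 13*z + 42.
The denominator factors as Q(z) = (z - 7)*(z - 6), so z = 6 is a simple zero of Q and P is analytic there; z = 6 is therefore a simple pole and
  Res(f, z₀) = P(z₀)/Q'(z₀).

Q'(z) = 2*z - 13, so Q'(6) = -1.
P(6) = 17.

Res(f, 6) = (17)/(-1) = -17

Final answer: -17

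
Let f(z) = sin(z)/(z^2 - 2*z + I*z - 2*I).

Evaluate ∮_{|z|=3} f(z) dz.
pi*(-4/5 + 2*I/5)*sinh(1) + pi*(2/5 + 4*I/5)*sin(2)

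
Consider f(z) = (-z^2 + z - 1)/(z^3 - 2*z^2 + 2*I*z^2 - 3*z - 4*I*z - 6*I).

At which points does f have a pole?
{-1, -2*I, 3}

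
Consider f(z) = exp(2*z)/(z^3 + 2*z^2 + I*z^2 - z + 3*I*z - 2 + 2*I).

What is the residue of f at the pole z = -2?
(3/10 + I/10)*exp(-4)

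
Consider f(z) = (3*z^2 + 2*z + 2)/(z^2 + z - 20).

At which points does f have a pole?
The singularities of f are the zeros of the denominator. Factoring,
  z^2 + z - 20 = (z - 4)*(z + 5)
so the candidates are z = 4, z = -5.

Check the numerator P(z) = 3*z^2 + 2*z + 2 at each one:
  P(4) = 58 ≠ 0, so z = 4 is a (simple) pole.
  P(-5) = 67 ≠ 0, so z = -5 is a (simple) pole.

Poles of f: {-5, 4}

Final answer: {-5, 4}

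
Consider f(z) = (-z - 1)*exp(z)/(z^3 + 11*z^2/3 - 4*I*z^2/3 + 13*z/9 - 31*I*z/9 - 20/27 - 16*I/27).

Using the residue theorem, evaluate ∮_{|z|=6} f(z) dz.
pi*(2/3 - 2*I/3)*exp(I/3) + pi*(-21/25 + 3*I/25)*exp(-2/3 + 2*I/3) + pi*(13/75 + 41*I/75)*exp(-3 + I/3)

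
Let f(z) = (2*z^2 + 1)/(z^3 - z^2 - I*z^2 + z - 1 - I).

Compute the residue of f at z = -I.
Write f(z) = P(z)/Q(z) with P(z) = 2*z^2 + 1 and Q(z) = z^3 - z^2 - I*z^2 + z - 1 - I.
The denominator factors as Q(z) = (z + I)*(z - I)*(z - 1 - I), so z = -I is a simple zero of Q and P is analytic there; z = -I is therefore a simple pole and
  Res(f, z₀) = P(z₀)/Q'(z₀).

Q'(z) = 3*z^2 - 2*z - 2*I*z + 1, so Q'(-I) = -4 + 2*I.
P(-I) = -1.

Res(f, -I) = (-1)/(-4 + 2*I) = 1/5 + I/10

Final answer: 1/5 + I/10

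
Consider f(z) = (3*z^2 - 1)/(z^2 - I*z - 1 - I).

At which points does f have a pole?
The singularities of f are the zeros of the denominator. Factoring,
  z^2 - I*z - 1 - I = (z - 1 - I)*(z + 1)
so the candidates are z = 1 + I, z = -1.

Check the numerator P(z) = 3*z^2 - 1 at each one:
  P(1 + I) = -1 + 6*I ≠ 0, so z = 1 + I is a (simple) pole.
  P(-1) = 2 ≠ 0, so z = -1 is a (simple) pole.

Poles of f: {-1, 1 + I}

Final answer: {-1, 1 + I}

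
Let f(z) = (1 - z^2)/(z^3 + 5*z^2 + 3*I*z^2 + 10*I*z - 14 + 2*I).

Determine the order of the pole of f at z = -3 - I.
Factor the denominator:
  z^3 + 5*z^2 + 3*I*z^2 + 10*I*z - 14 + 2*I = (z + 3 + I)^2*(z - 1 + I)

The numerator P(z) = 1 - z^2 has P(-3 - I) = -7 - 6*I ≠ 0, so no factor of (z + 3 + I) cancels.
Near z = -3 - I we can therefore write f(z) = g(z)/(z + 3 + I)^2 with g analytic at -3 - I and g(-3 - I) ≠ 0 (g is the numerator divided by the remaining denominator factors).

Hence z = -3 - I is a pole of order 2.

Final answer: 2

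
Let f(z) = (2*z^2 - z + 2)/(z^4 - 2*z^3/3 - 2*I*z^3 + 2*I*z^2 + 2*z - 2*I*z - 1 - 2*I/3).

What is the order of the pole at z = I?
Factor the denominator:
  z^4 - 2*z^3/3 - 2*I*z^3 + 2*I*z^2 + 2*z - 2*I*z - 1 - 2*I/3 = (z - I)^3*(z - 2/3 + I)

The numerator P(z) = 2*z^2 - z + 2 has P(I) = -I ≠ 0, so no factor of (z - I) cancels.
Near z = I we can therefore write f(z) = g(z)/(z - I)^3 with g analytic at I and g(I) ≠ 0 (g is the numerator divided by the remaining denominator factors).

Hence z = I is a pole of order 3.

Final answer: 3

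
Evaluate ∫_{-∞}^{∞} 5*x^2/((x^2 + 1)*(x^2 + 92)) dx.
Let f(z) = 5*z^2/((z^2 + 1)*(z^2 + 92)). The denominator has no real zeros and deg Q - deg P = 2 ≥ 2, so the integral of f over the upper semicircle |z| = R tends to 0 as R → ∞. Closing the contour in the upper half-plane,
  ∫_{-∞}^{∞} f(x) dx = 2πi · Σ Res(f, z_k)  over the poles with Im z_k > 0.

Zeros of the denominator: z^2 + 92 = 0 gives z = ±2*sqrt(23)*I; z^2 + 1 = 0 gives z = ±I.
Upper half-plane: z = I, z = 2*sqrt(23)*I (simple).

Each pole is a simple zero of Q(z) = z^4 + 93*z^2 + 92, so Res(f, z₀) = P(z₀)/Q'(z₀) with P(z) = 5*z^2, Q'(z) = 4*z^3 + 186*z:
  Res(f, I) = (-5)/(182*I) = 5*I/182
  Res(f, 2*sqrt(23)*I) = (-460)/(-364*sqrt(23)*I) = -5*sqrt(23)*I/91

Sum of residues: 5*I*(1 - 2*sqrt(23))/182
∫_{-∞}^{∞} f(x) dx = 2πi · (5*I*(1 - 2*sqrt(23))/182) = 5*pi*(-1 + 2*sqrt(23))/91

Final answer: 5*pi*(-1 + 2*sqrt(23))/91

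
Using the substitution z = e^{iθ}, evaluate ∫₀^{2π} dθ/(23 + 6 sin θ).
Call the integral J. The integrand is 2π-periodic and we integrate over a full period, so shifting θ does not change the value (θ → θ + π/2 turns sin θ into cos θ). Hence
  J = ∫₀^{2π} dθ/(23 + 6 cos θ).
Put z = e^{iθ}: then cos θ = (z + 1/z)/2, dθ = dz/(iz), and z runs once counterclockwise around |z| = 1:
  J = ∮_{|z|=1} 1/(23 + 6*(z + 1/z)/2) · dz/(iz) = (2/i) ∮_{|z|=1} dz/(6*z^2 + 46*z + 6).
The roots of 6*z^2 + 46*z + 6 are z = (-23 ± sqrt(23^2 - 6^2))/6, with sqrt(493) = sqrt(493); their product is 1, so only z₊ = -23/6 + sqrt(493)/6 lies inside the unit circle (z₋ = -23/6 - sqrt(493)/6 lies outside).
z₊ is a simple zero of q(z) = 6*z^2 + 46*z + 6, so Res(1/q, z₊) = 1/q'(z₊) with q'(z) = 12*z + 46; and q'(z₊) = 6*(z₊ - z₋) = 2*sqrt(493).
Therefore J = (2/i) · 2πi · 1/(2*sqrt(493)) = 2*pi/(sqrt(493)) = 2*sqrt(493)*pi/493

Final answer: 2*sqrt(493)*pi/493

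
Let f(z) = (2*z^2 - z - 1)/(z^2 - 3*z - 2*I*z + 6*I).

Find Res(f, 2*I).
23/13 + 24*I/13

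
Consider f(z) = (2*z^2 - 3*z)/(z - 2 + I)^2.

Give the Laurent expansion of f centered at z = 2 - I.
-5*I/(z - 2 + I)^2 + (5 - 4*I)/(z - 2 + I) + 2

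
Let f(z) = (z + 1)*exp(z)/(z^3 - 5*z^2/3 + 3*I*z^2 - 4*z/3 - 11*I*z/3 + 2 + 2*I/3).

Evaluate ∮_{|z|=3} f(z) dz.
exp(1)*pi*(42/37 - 30*I/37) + pi*(12/13 + 18*I/13)*exp(-I) + pi*(-990/481 - 276*I/481)*exp(2/3 - 2*I)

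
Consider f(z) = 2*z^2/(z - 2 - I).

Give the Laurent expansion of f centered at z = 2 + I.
(6 + 8*I)/(z - 2 - I) + 8 + 4*I + 2*(z - 2 - I)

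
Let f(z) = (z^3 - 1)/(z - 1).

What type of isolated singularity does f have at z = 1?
removable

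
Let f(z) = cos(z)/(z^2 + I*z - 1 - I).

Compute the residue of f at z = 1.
Write f(z) = P(z)/Q(z) with P(z) = cos(z) and Q(z) = z^2 + I*z - 1 - I.
The denominator factors as Q(z) = (z - 1)*(z + 1 + I), so z = 1 is a simple zero of Q and P is analytic there; z = 1 is therefore a simple pole and
  Res(f, z₀) = P(z₀)/Q'(z₀).

Q'(z) = 2*z + I, so Q'(1) = 2 + I.
P(1) = cos(1).

Res(f, 1) = (cos(1))/(2 + I) = (2/5 - I/5)*cos(1)

Final answer: (2/5 - I/5)*cos(1)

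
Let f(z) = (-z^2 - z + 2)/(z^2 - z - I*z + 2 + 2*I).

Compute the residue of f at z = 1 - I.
-4/5 + 3*I/5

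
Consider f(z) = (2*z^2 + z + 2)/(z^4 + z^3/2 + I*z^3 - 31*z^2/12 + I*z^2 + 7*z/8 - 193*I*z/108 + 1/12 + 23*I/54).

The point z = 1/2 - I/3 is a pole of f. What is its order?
Factor the denominator:
  z^4 + z^3/2 + I*z^3 - 31*z^2/12 + I*z^2 + 7*z/8 - 193*I*z/108 + 1/12 + 23*I/54 = (z - 1/2 + I/3)^3*(z + 2)

The numerator P(z) = 2*z^2 + z + 2 has P(1/2 - I/3) = 25/9 - I ≠ 0, so no factor of (z - 1/2 + I/3) cancels.
Near z = 1/2 - I/3 we can therefore write f(z) = g(z)/(z - 1/2 + I/3)^3 with g analytic at 1/2 - I/3 and g(1/2 - I/3) ≠ 0 (g is the numerator divided by the remaining denominator factors).

Hence z = 1/2 - I/3 is a pole of order 3.

Final answer: 3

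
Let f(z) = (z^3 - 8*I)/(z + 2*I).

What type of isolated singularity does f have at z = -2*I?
The numerator vanishes at z = -2*I ((-2*I)^3 = 8*I), so it is divisible by z + 2*I:
  z^3 - 8*I = (z + 2*I)*(z^2 - 2*I*z - 4)
Hence for z ≠ -2*I, f(z) = z^2 - 2*I*z - 4, a polynomial, and lim_{z→-2*I} f(z) = -12 is finite.
So the singularity is removable.

Final answer: removable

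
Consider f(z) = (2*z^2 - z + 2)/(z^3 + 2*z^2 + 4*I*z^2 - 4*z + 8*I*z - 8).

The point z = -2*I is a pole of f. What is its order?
Factor the denominator:
  z^3 + 2*z^2 + 4*I*z^2 - 4*z + 8*I*z - 8 = (z + 2*I)^2*(z + 2)

The numerator P(z) = 2*z^2 - z + 2 has P(-2*I) = -6 + 2*I ≠ 0, so no factor of (z + 2*I) cancels.
Near z = -2*I we can therefore write f(z) = g(z)/(z + 2*I)^2 with g analytic at -2*I and g(-2*I) ≠ 0 (g is the numerator divided by the remaining denominator factors).

Hence z = -2*I is a pole of order 2.

Final answer: 2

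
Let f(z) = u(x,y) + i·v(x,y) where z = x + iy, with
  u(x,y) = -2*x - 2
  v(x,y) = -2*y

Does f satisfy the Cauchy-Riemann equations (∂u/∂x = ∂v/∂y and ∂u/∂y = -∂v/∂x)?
∂u/∂x = -2
∂v/∂y = -2
∂u/∂y = 0
∂v/∂x = 0
∂u/∂x = ∂v/∂y and ∂u/∂y = -∂v/∂x hold identically; f is analytic.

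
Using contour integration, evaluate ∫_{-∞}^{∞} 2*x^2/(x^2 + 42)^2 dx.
Let f(z) = 2*z^2/(z^2 + 42)^2. The denominator has no real zeros and deg Q - deg P = 2 ≥ 2, so the integral of f over the upper semicircle |z| = R tends to 0 as R → ∞. Closing the contour in the upper half-plane,
  ∫_{-∞}^{∞} f(x) dx = 2πi · Σ Res(f, z_k)  over the poles with Im z_k > 0.

Zeros of the denominator: z^2 + 42 = 0 gives z = ±sqrt(42)*I.
Upper half-plane: z = sqrt(42)*I (a pole of order 2).

Write f(z) = g(z)/(z - sqrt(42)*I)^2 with g(z) = 2*z^2/(z + sqrt(42)*I)^2. For a double pole, Res(f, z₀) = g'(z₀):
  g'(z) = 4*sqrt(42)*I*z/(z + sqrt(42)*I)^3
  Res(f, sqrt(42)*I) = g'(sqrt(42)*I) = -sqrt(42)*I/84

∫_{-∞}^{∞} f(x) dx = 2πi · (-sqrt(42)*I/84) = sqrt(42)*pi/42

Final answer: sqrt(42)*pi/42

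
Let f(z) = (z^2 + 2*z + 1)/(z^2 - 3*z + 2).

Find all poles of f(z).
The singularities of f are the zeros of the denominator. Factoring,
  z^2 - 3*z + 2 = (z - 1)*(z - 2)
so the candidates are z = 1, z = 2.

Check the numerator P(z) = z^2 + 2*z + 1 at each one:
  P(1) = 4 ≠ 0, so z = 1 is a (simple) pole.
  P(2) = 9 ≠ 0, so z = 2 is a (simple) pole.

Poles of f: {1, 2}

Final answer: {1, 2}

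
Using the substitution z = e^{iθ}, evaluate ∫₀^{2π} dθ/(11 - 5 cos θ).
sqrt(6)*pi/12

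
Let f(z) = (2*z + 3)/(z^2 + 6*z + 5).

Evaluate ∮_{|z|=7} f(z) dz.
4*I*pi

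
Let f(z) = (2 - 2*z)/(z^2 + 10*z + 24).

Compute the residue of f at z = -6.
-7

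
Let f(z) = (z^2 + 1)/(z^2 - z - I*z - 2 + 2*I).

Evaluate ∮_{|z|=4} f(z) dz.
pi*(-2 + 2*I)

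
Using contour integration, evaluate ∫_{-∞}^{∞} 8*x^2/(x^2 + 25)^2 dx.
Let f(z) = 8*z^2/(z^2 + 25)^2. The denominator has no real zeros and deg Q - deg P = 2 ≥ 2, so the integral of f over the upper semicircle |z| = R tends to 0 as R → ∞. Closing the contour in the upper half-plane,
  ∫_{-∞}^{∞} f(x) dx = 2πi · Σ Res(f, z_k)  over the poles with Im z_k > 0.

Zeros of the denominator: z^2 + 25 = 0 gives z = ±5*I.
Upper half-plane: z = 5*I (a pole of order 2).

Write f(z) = g(z)/(z - 5*I)^2 with g(z) = 8*z^2/(z + 5*I)^2. For a double pole, Res(f, z₀) = g'(z₀):
  g'(z) = 80*I*z/(z + 5*I)^3
  Res(f, 5*I) = g'(5*I) = -2*I/5

∫_{-∞}^{∞} f(x) dx = 2πi · (-2*I/5) = 4*pi/5

Final answer: 4*pi/5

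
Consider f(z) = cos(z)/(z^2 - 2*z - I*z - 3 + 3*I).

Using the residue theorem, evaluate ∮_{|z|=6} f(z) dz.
By the residue theorem, ∮_C f(z) dz = 2πi · (sum of the residues of f at the poles inside |z| = 6).

The denominator factors as (z + 1 - I)*(z - 3), so the singularities of f are simple poles at z = -1 + I, z = 3.
  |-1 + I|² = 2 < 36 = 6², so this pole is inside the contour.
  |3|² = 9 < 36 = 6², so this pole is inside the contour.

With P(z) = cos(z) and Q(z) = z^2 - 2*z - I*z - 3 + 3*I, each pole is simple, so Res(f, z₀) = P(z₀)/Q'(z₀) with Q'(z) = 2*z - 2 - I.
  Res(f, -1 + I) = P(-1 + I)/Q'(-1 + I) = (cos(1 - I))/(-4 + I) = (-4/17 - I/17)*cos(1 - I)
  Res(f, 3) = P(3)/Q'(3) = (cos(3))/(4 - I) = (4/17 + I/17)*cos(3)

Sum of residues inside C: (-4/17 - I/17)*cos(1 - I) + (4/17 + I/17)*cos(3)
∮_C f(z) dz = 2πi · ((-4/17 - I/17)*cos(1 - I) + (4/17 + I/17)*cos(3)) = pi*(-2/17 + 8*I/17)*cos(3) + pi*(2/17 - 8*I/17)*cos(1 - I)

Final answer: pi*(-2/17 + 8*I/17)*cos(3) + pi*(2/17 - 8*I/17)*cos(1 - I)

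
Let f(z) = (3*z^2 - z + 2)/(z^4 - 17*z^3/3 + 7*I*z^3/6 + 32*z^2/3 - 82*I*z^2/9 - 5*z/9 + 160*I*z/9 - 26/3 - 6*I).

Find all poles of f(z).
{-1/3 - I, 1 - I, 2 - 2*I/3, 3 + 3*I/2}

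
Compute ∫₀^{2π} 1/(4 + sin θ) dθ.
2*sqrt(15)*pi/15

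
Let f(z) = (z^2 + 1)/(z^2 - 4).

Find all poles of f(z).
The singularities of f are the zeros of the denominator. Factoring,
  z^2 - 4 = (z + 2)*(z - 2)
so the candidates are z = -2, z = 2.

Check the numerator P(z) = z^2 + 1 at each one:
  P(-2) = 5 ≠ 0, so z = -2 is a (simple) pole.
  P(2) = 5 ≠ 0, so z = 2 is a (simple) pole.

Poles of f: {-2, 2}

Final answer: {-2, 2}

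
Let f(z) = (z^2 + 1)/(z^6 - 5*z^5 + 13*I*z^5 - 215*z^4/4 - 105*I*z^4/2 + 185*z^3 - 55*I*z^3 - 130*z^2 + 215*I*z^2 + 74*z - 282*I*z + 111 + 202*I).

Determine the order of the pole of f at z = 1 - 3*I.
Factor the denominator:
  z^6 - 5*z^5 + 13*I*z^5 - 215*z^4/4 - 105*I*z^4/2 + 185*z^3 - 55*I*z^3 - 130*z^2 + 215*I*z^2 + 74*z - 282*I*z + 111 + 202*I = (z - 1 + 3*I)^4*(z - 1/2 - I)*(z - 1/2 + 2*I)

The numerator P(z) = z^2 + 1 has P(1 - 3*I) = -7 - 6*I ≠ 0, so no factor of (z - 1 + 3*I) cancels.
Near z = 1 - 3*I we can therefore write f(z) = g(z)/(z - 1 + 3*I)^4 with g analytic at 1 - 3*I and g(1 - 3*I) ≠ 0 (g is the numerator divided by the remaining denominator factors).

Hence z = 1 - 3*I is a pole of order 4.

Final answer: 4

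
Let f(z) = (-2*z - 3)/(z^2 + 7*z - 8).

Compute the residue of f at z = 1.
Write f(z) = P(z)/Q(z) with P(z) = -2*z - 3 and Q(z) = z^2 + 7*z - 8.
The denominator factors as Q(z) = (z - 1)*(z + 8), so z = 1 is a simple zero of Q and P is analytic there; z = 1 is therefore a simple pole and
  Res(f, z₀) = P(z₀)/Q'(z₀).

Q'(z) = 2*z + 7, so Q'(1) = 9.
P(1) = -5.

Res(f, 1) = (-5)/(9) = -5/9

Final answer: -5/9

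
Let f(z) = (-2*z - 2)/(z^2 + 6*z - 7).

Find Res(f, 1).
-1/2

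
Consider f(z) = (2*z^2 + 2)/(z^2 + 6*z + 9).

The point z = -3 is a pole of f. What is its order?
Factor the denominator:
  z^2 + 6*z + 9 = (z + 3)^2

The numerator P(z) = 2*z^2 + 2 has P(-3) = 20 ≠ 0, so no factor of (z + 3) cancels.
Near z = -3 we can therefore write f(z) = g(z)/(z + 3)^2 with g analytic at -3 and g(-3) ≠ 0 (g is just the numerator).

Hence z = -3 is a pole of order 2.

Final answer: 2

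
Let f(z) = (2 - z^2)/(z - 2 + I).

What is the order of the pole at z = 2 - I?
1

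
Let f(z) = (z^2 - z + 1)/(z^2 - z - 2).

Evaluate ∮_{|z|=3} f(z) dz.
By the residue theorem, ∮_C f(z) dz = 2πi · (sum of the residues of f at the poles inside |z| = 3).

The denominator factors as (z + 1)*(z - 2), so the singularities of f are simple poles at z = -1, z = 2.
  |-1|² = 1 < 9 = 3², so this pole is inside the contour.
  |2|² = 4 < 9 = 3², so this pole is inside the contour.

With P(z) = z^2 - z + 1 and Q(z) = z^2 - z - 2, each pole is simple, so Res(f, z₀) = P(z₀)/Q'(z₀) with Q'(z) = 2*z - 1.
  Res(f, -1) = P(-1)/Q'(-1) = (3)/(-3) = -1
  Res(f, 2) = P(2)/Q'(2) = (3)/(3) = 1

Sum of residues inside C: 0
∮_C f(z) dz = 2πi · (0) = 0

Final answer: 0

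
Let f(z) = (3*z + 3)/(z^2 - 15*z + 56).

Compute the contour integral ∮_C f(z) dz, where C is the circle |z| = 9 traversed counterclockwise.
6*I*pi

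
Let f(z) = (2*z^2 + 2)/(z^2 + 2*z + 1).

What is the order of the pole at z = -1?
2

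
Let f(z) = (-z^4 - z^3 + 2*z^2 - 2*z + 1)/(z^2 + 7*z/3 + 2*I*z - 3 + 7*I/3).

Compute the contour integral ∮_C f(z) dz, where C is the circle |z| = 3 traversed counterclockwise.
pi*(98/99 + 280*I/297)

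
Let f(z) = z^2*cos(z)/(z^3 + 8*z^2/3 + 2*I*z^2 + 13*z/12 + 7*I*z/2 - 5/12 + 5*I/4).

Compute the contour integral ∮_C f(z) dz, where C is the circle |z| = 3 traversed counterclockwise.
By the residue theorem, ∮_C f(z) dz = 2πi · (sum of the residues of f at the poles inside |z| = 3).

The denominator factors as (z + 1 + I/2)*(z + 1 + I)*(z + 2/3 + I/2), so the singularities of f are simple poles at z = -1 - I/2, z = -1 - I, z = -2/3 - I/2.
  |-1 - I/2|² = 5/4 < 9 = 3², so this pole is inside the contour.
  |-1 - I|² = 2 < 9 = 3², so this pole is inside the contour.
  |-2/3 - I/2|² = 25/36 < 9 = 3², so this pole is inside the contour.

With P(z) = z^2*cos(z) and Q(z) = z^3 + 8*z^2/3 + 2*I*z^2 + 13*z/12 + 7*I*z/2 - 5/12 + 5*I/4, each pole is simple, so Res(f, z₀) = P(z₀)/Q'(z₀) with Q'(z) = 3*z^2 + 16*z/3 + 4*I*z + 13/12 + 7*I/2.
  Res(f, -1 - I/2) = P(-1 - I/2)/Q'(-1 - I/2) = ((3/4 + I)*cos(1 + I/2))/(-I/6) = (-6 + 9*I/2)*cos(1 + I/2)
  Res(f, -1 - I) = P(-1 - I)/Q'(-1 - I) = (2*I*cos(1 + I))/(-1/4 + I/6) = (48/13 - 72*I/13)*cos(1 + I)
  Res(f, -2/3 - I/2) = P(-2/3 - I/2)/Q'(-2/3 - I/2) = ((7/36 + 2*I/3)*cos(2/3 + I/2))/(1/9 + I/6) = (43/13 + 27*I/26)*cos(2/3 + I/2)

Sum of residues inside C: (48/13 - 72*I/13)*cos(1 + I) + (43/13 + 27*I/26)*cos(2/3 + I/2) + (-6 + 9*I/2)*cos(1 + I/2)
∮_C f(z) dz = 2πi · ((48/13 - 72*I/13)*cos(1 + I) + (43/13 + 27*I/26)*cos(2/3 + I/2) + (-6 + 9*I/2)*cos(1 + I/2)) = pi*(144/13 + 96*I/13)*cos(1 + I) + pi*(-9 - 12*I)*cos(1 + I/2) + pi*(-27/13 + 86*I/13)*cos(2/3 + I/2)

Final answer: pi*(144/13 + 96*I/13)*cos(1 + I) + pi*(-9 - 12*I)*cos(1 + I/2) + pi*(-27/13 + 86*I/13)*cos(2/3 + I/2)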